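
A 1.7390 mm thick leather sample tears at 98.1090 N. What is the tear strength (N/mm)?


Formula: Tear strength = force / thickness
Substituting: Tear strength = 98.1090 / 1.7390
Result: 56.4169 N/mm


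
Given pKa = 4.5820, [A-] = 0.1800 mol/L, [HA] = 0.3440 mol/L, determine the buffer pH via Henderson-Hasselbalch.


ratio = [A-] / [HA] = 0.1800 / 0.3440 = 0.5233
log10(ratio) = -0.2813
pH = pKa + log10(ratio) = 4.5820 - 0.2813 = 4.3007


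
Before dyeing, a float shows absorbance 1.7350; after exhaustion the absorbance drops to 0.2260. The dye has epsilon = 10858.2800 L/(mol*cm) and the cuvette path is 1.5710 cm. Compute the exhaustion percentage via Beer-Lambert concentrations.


c_initial = A_i / (epsilon * l) = 1.7350 / (10858.2800 * 1.5710) = 1.0171e-04 mol/L
c_final = A_f / (epsilon * l) = 0.2260 / (10858.2800 * 1.5710) = 1.3249e-05 mol/L
Exhaustion = (c_initial - c_final) / c_initial * 100 = (1.0171e-04 - 1.3249e-05) / 1.0171e-04 * 100 = 86.9741 %


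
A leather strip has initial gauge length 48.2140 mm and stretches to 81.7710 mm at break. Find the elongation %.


Formula: Elongation = (Lf - L0) / L0 * 100
Substituting: Elongation = (81.7710 - 48.2140) / 48.2140 * 100
Result: 69.6001 %


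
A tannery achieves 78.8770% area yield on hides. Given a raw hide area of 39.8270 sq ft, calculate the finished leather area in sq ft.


Formula: finished = raw * yield / 100
Substituting: finished = 39.8270 * 78.8770 / 100
Result: 31.4143 sq ft


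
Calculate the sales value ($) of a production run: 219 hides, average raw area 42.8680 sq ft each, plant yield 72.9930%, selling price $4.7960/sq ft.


Raw_total = N * avg_area = 219 * 42.8680 = 9388.0920 sq ft
Finished = Raw_total * yield / 100 = 9388.0920 * 72.9930 / 100 = 6852.6500 sq ft
Value = Finished * price = 6852.6500 * 4.7960 = 32865.3094 $


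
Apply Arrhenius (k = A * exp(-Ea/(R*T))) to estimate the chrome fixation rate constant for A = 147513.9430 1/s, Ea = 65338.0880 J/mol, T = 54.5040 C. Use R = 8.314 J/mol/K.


T_K = T_C + 273.15 = 54.5040 + 273.15 = 327.6540 K
exponent = -Ea / (R * T_K) = -65338.0880 / (8.314 * 327.6540) = -23.9851
k = A * exp(exponent) = 147513.9430 * exp(-23.9851) = 5.6526e-06 1/s


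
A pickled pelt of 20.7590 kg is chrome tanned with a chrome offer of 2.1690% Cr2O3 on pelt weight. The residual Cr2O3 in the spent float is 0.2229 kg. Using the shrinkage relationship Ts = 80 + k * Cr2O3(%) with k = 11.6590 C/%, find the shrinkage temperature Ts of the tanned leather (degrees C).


Offered = pelt * offer_pct / 100 = 20.7590 * 2.1690 / 100 = 0.4503 kg
Uptake = offered - residual = 0.4503 - 0.2229 = 0.2274 kg
Cr2O3% on pelt = uptake / pelt * 100 = 0.2274 / 20.7590 * 100 = 1.0952 %
Ts = 80 + k * Cr2O3% = 80 + 11.6590 * 1.0952 = 92.7695 C


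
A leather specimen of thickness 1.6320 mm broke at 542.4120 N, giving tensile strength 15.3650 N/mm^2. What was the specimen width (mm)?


Formula: w = F / (TS * t)
Substituting: w = 542.4120 / (15.3650 * 1.6320)
Result: 21.6310 mm


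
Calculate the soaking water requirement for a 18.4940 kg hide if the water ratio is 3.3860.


Formula: Water = hide_weight * ratio
Substituting: Water = 18.4940 * 3.3860
Result: 62.6207 kg


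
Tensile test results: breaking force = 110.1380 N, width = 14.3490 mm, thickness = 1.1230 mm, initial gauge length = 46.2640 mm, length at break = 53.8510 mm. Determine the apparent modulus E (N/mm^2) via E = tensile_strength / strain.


TS = F / (w * t) = 110.1380 / (14.3490 * 1.1230) = 6.8350 N/mm^2
strain = (Lf - L0) / L0 = (53.8510 - 46.2640) / 46.2640 = 0.1640
E = TS / strain = 6.8350 / 0.1640 = 41.6782 N/mm^2


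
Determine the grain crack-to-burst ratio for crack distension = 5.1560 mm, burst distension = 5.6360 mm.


Formula: Ratio = crack / burst
Substituting: Ratio = 5.1560 / 5.6360
Result: 0.9148


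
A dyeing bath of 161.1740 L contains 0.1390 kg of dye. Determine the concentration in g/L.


Formula: Conc = dye_mass(kg) / volume(L) * 1000
Substituting: Conc = 0.1390 / 161.1740 * 1000
Result: 0.8624 g/L


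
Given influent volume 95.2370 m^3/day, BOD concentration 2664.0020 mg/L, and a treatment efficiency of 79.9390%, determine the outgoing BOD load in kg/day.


Load_in = volume * conc / 1000 = 95.2370 * 2664.0020 / 1000 = 253.7116 kg/day
Removed = Load_in * eff / 100 = 253.7116 * 79.9390 / 100 = 202.8145 kg/day
Load_out = Load_in - Removed = 253.7116 - 202.8145 = 50.8971 kg/day


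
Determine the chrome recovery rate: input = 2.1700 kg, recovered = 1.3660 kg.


Formula: Recovery = recovered / input * 100
Substituting: Recovery = 1.3660 / 2.1700 * 100
Result: 62.9493 %


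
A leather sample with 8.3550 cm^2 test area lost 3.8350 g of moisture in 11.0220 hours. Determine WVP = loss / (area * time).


Formula: WVP = loss / (area * time)
Substituting: WVP = 3.8350 / (8.3550 * 11.0220)
Result: 0.0416446 g/(cm^2*hr)


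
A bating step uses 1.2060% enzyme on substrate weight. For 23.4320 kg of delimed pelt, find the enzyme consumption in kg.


Formula: Enzyme = substrate * pct / 100
Substituting: Enzyme = 23.4320 * 1.2060 / 100
Result: 0.2826 kg


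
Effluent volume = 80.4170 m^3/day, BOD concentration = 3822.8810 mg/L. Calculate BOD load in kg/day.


Formula: BOD_load = volume * conc / 1000
Substituting: BOD_load = 80.4170 * 3822.8810 / 1000
Result: 307.4246 kg/day


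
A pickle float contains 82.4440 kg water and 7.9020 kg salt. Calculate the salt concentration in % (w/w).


Formula: Conc = salt / (water + salt) * 100
Substituting: Conc = 7.9020 / (82.4440 + 7.9020) * 100
Result: 8.7464 %


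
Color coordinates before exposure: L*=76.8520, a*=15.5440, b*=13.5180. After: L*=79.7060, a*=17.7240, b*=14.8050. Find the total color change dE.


dL = 2.8540, da = 2.1800, db = 1.2870
dE = sqrt(2.8540^2 + 2.1800^2 + 1.2870^2) = 3.8150


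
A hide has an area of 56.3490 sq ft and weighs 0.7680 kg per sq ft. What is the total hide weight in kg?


Formula: Weight = area * weight_per_sqft
Substituting: Weight = 56.3490 * 0.7680
Result: 43.2760 kg


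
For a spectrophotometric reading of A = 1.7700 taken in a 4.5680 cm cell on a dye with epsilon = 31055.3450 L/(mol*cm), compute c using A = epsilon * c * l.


Formula: c = A / (epsilon * l)
Substituting: c = 1.7700 / (31055.3450 * 4.5680)
Result: 1.2477e-05 mol/L


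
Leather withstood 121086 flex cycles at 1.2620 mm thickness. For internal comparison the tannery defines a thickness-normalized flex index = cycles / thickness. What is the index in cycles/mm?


Formula: Index = cycles / thickness
Substituting: Index = 121086 / 1.2620
Result: 95947.7021 cycles/mm


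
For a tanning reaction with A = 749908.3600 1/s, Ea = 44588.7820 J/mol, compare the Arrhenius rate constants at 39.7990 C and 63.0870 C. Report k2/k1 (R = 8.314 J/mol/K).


T1 = 39.7990 + 273.15 = 312.9490 K; T2 = 63.0870 + 273.15 = 336.2370 K
k1 = A * exp(-Ea/(R*T1)) = 749908.3600 * exp(-44588.7820/(8.314*312.9490)) = 0.0270632 1/s
k2 = A * exp(-Ea/(R*T2)) = 749908.3600 * exp(-44588.7820/(8.314*336.2370)) = 0.0886873 1/s
k2/k1 = 0.0886873 / 0.0270632 = 3.2770


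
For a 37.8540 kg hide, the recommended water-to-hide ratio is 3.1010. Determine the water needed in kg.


Formula: Water = hide_weight * ratio
Substituting: Water = 37.8540 * 3.1010
Result: 117.3853 kg


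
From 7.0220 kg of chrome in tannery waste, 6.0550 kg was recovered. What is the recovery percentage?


Formula: Recovery = recovered / input * 100
Substituting: Recovery = 6.0550 / 7.0220 * 100
Result: 86.2290 %


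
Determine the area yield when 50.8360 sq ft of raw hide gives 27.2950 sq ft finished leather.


Formula: Yield = finished / raw * 100
Substituting: Yield = 27.2950 / 50.8360 * 100
Result: 53.6923 %


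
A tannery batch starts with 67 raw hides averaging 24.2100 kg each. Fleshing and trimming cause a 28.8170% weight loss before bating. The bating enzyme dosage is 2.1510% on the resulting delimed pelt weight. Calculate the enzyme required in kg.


Total_raw = N * avg_wt = 67 * 24.2100 = 1622.0700 kg
Substrate = Total_raw * (1 - loss/100) = 1622.0700 * (1 - 28.8170/100) = 1154.6381 kg
Enzyme = Substrate * pct / 100 = 1154.6381 * 2.1510 / 100 = 24.8363 kg


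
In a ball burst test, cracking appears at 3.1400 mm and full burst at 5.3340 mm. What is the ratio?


Formula: Ratio = crack / burst
Substituting: Ratio = 3.1400 / 5.3340
Result: 0.5887


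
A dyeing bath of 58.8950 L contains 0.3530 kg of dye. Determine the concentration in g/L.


Formula: Conc = dye_mass(kg) / volume(L) * 1000
Substituting: Conc = 0.3530 / 58.8950 * 1000
Result: 5.9937 g/L


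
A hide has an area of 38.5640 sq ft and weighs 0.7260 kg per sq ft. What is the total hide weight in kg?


Formula: Weight = area * weight_per_sqft
Substituting: Weight = 38.5640 * 0.7260
Result: 27.9975 kg


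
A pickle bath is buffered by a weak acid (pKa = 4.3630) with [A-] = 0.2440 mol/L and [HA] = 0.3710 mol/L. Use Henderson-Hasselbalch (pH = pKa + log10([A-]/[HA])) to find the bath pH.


ratio = [A-] / [HA] = 0.2440 / 0.3710 = 0.6577
log10(ratio) = -0.1820
pH = pKa + log10(ratio) = 4.3630 - 0.1820 = 4.1810


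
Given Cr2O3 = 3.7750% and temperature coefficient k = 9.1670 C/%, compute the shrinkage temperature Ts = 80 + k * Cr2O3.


Formula: Ts = 80 + k * Cr2O3
Substituting: Ts = 80 + 9.1670 * 3.7750
Result: 114.6054 C


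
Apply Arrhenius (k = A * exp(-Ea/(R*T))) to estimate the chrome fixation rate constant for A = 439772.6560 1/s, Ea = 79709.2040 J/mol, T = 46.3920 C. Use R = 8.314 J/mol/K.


T_K = T_C + 273.15 = 46.3920 + 273.15 = 319.5420 K
exponent = -Ea / (R * T_K) = -79709.2040 / (8.314 * 319.5420) = -30.0034
k = A * exp(exponent) = 439772.6560 * exp(-30.0034) = 4.1012e-08 1/s


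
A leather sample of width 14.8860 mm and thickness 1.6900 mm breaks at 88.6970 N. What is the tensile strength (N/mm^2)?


Formula: TS = force / (width * thickness)
Substituting: TS = 88.6970 / (14.8860 * 1.6900)
Result: 3.5257 N/mm^2


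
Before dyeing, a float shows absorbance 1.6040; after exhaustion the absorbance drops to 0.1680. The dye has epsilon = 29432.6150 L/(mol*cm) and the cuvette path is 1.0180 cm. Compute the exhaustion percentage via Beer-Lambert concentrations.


c_initial = A_i / (epsilon * l) = 1.6040 / (29432.6150 * 1.0180) = 5.3534e-05 mol/L
c_final = A_f / (epsilon * l) = 0.1680 / (29432.6150 * 1.0180) = 5.6070e-06 mol/L
Exhaustion = (c_initial - c_final) / c_initial * 100 = (5.3534e-05 - 5.6070e-06) / 5.3534e-05 * 100 = 89.5262 %


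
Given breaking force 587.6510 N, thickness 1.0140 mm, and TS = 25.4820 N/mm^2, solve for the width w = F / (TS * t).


Formula: w = F / (TS * t)
Substituting: w = 587.6510 / (25.4820 * 1.0140)
Result: 22.7430 mm


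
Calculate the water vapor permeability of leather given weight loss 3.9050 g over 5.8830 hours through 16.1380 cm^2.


Formula: WVP = loss / (area * time)
Substituting: WVP = 3.9050 / (16.1380 * 5.8830)
Result: 0.0411313 g/(cm^2*hr)


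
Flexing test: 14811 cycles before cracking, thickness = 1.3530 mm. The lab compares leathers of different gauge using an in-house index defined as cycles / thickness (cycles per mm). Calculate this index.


Formula: Index = cycles / thickness
Substituting: Index = 14811 / 1.3530
Result: 10946.7849 cycles/mm


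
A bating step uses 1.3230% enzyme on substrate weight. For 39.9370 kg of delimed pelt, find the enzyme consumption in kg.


Formula: Enzyme = substrate * pct / 100
Substituting: Enzyme = 39.9370 * 1.3230 / 100
Result: 0.5284 kg


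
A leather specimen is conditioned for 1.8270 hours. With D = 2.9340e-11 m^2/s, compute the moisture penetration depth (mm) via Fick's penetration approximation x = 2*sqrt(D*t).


t = 1.8270 hr * 3600 = 6577.2000 s
D * t = 2.9340e-11 * 6577.2000 = 1.9298e-07
x = 2 * sqrt(D*t) = 2 * sqrt(1.9298e-07) = 8.7858e-04 m = 0.8786 mm


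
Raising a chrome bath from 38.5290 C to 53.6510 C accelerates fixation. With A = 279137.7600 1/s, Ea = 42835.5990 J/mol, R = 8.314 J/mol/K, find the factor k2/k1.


T1 = 38.5290 + 273.15 = 311.6790 K; T2 = 53.6510 + 273.15 = 326.8010 K
k1 = A * exp(-Ea/(R*T1)) = 279137.7600 * exp(-42835.5990/(8.314*311.6790)) = 0.0184796 1/s
k2 = A * exp(-Ea/(R*T2)) = 279137.7600 * exp(-42835.5990/(8.314*326.8010)) = 0.0397092 1/s
k2/k1 = 0.0397092 / 0.0184796 = 2.1488


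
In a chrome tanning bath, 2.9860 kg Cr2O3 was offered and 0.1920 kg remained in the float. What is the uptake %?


Formula: Uptake = (offered - residual) / offered * 100
Substituting: Uptake = (2.9860 - 0.1920) / 2.9860 * 100
Result: 93.5700 %


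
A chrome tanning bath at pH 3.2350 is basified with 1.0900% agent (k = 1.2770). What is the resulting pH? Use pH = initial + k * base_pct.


Formula: pH_final = pH_initial + k * base_pct
Substituting: pH_final = 3.2350 + 1.2770 * 1.0900
Result: 4.6269


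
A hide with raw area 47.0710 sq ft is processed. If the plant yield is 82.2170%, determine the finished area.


Formula: finished = raw * yield / 100
Substituting: finished = 47.0710 * 82.2170 / 100
Result: 38.7004 sq ft


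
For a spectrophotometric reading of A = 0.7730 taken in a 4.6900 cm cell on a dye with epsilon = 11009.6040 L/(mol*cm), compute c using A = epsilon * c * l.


Formula: c = A / (epsilon * l)
Substituting: c = 0.7730 / (11009.6040 * 4.6900)
Result: 1.4970e-05 mol/L


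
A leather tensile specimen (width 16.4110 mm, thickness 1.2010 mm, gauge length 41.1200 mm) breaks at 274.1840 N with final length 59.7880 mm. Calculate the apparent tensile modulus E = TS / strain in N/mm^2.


TS = F / (w * t) = 274.1840 / (16.4110 * 1.2010) = 13.9112 N/mm^2
strain = (Lf - L0) / L0 = (59.7880 - 41.1200) / 41.1200 = 0.4540
E = TS / strain = 13.9112 / 0.4540 = 30.6422 N/mm^2


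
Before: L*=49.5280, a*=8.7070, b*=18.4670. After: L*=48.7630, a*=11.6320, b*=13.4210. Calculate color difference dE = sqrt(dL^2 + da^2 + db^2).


dL = -0.7650, da = 2.9250, db = -5.0460
dE = sqrt((-0.7650)^2 + 2.9250^2 + (-5.0460)^2) = 5.8824


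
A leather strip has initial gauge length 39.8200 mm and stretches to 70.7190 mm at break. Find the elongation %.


Formula: Elongation = (Lf - L0) / L0 * 100
Substituting: Elongation = (70.7190 - 39.8200) / 39.8200 * 100
Result: 77.5967 %


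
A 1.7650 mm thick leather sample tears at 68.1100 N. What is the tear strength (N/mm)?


Formula: Tear strength = force / thickness
Substituting: Tear strength = 68.1100 / 1.7650
Result: 38.5892 N/mm


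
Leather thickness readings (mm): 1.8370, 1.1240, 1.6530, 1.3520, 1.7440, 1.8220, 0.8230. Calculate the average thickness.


Formula: Average = sum / n
Substituting: Average = 10.3550 / 7
Result: 1.4793 mm


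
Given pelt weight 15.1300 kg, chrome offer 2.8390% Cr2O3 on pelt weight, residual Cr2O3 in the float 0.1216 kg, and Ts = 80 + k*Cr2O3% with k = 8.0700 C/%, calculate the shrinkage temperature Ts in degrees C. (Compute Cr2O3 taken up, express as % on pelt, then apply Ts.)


Offered = pelt * offer_pct / 100 = 15.1300 * 2.8390 / 100 = 0.4295 kg
Uptake = offered - residual = 0.4295 - 0.1216 = 0.3079 kg
Cr2O3% on pelt = uptake / pelt * 100 = 0.3079 / 15.1300 * 100 = 2.0353 %
Ts = 80 + k * Cr2O3% = 80 + 8.0700 * 2.0353 = 96.4249 C


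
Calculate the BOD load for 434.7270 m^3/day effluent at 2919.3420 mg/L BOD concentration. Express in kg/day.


Formula: BOD_load = volume * conc / 1000
Substituting: BOD_load = 434.7270 * 2919.3420 / 1000
Result: 1269.1168 kg/day


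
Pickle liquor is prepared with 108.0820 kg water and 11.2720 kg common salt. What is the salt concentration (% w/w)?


Formula: Conc = salt / (water + salt) * 100
Substituting: Conc = 11.2720 / (108.0820 + 11.2720) * 100
Result: 9.4442 %


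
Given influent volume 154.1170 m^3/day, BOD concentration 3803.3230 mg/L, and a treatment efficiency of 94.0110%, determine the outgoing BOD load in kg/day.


Load_in = volume * conc / 1000 = 154.1170 * 3803.3230 / 1000 = 586.1567 kg/day
Removed = Load_in * eff / 100 = 586.1567 * 94.0110 / 100 = 551.0518 kg/day
Load_out = Load_in - Removed = 586.1567 - 551.0518 = 35.1049 kg/day


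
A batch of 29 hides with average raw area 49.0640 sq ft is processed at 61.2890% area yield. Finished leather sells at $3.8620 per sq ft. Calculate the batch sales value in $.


Raw_total = N * avg_area = 29 * 49.0640 = 1422.8560 sq ft
Finished = Raw_total * yield / 100 = 1422.8560 * 61.2890 / 100 = 872.0542 sq ft
Value = Finished * price = 872.0542 * 3.8620 = 3367.8734 $


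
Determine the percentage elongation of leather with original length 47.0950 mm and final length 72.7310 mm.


Formula: Elongation = (Lf - L0) / L0 * 100
Substituting: Elongation = (72.7310 - 47.0950) / 47.0950 * 100
Result: 54.4347 %


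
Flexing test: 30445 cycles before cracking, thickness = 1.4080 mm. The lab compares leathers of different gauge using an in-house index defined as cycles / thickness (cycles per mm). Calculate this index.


Formula: Index = cycles / thickness
Substituting: Index = 30445 / 1.4080
Result: 21622.8693 cycles/mm


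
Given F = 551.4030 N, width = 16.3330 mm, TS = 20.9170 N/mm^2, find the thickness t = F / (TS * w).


Formula: t = F / (TS * w)
Substituting: t = 551.4030 / (20.9170 * 16.3330)
Result: 1.6140 mm


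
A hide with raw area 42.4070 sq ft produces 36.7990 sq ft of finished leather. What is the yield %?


Formula: Yield = finished / raw * 100
Substituting: Yield = 36.7990 / 42.4070 * 100
Result: 86.7758 %


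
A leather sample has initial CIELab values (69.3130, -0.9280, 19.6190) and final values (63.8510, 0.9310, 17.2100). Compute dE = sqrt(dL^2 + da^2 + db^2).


dL = -5.4620, da = 1.8590, db = -2.4090
dE = sqrt((-5.4620)^2 + 1.8590^2 + (-2.4090)^2) = 6.2524


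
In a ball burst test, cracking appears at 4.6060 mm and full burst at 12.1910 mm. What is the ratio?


Formula: Ratio = crack / burst
Substituting: Ratio = 4.6060 / 12.1910
Result: 0.3778


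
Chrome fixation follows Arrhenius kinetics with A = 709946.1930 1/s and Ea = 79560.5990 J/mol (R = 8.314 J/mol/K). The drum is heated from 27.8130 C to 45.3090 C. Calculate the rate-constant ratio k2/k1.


T1 = 27.8130 + 273.15 = 300.9630 K; T2 = 45.3090 + 273.15 = 318.4590 K
k1 = A * exp(-Ea/(R*T1)) = 709946.1930 * exp(-79560.5990/(8.314*300.9630)) = 1.1024e-08 1/s
k2 = A * exp(-Ea/(R*T2)) = 709946.1930 * exp(-79560.5990/(8.314*318.4590)) = 6.3238e-08 1/s
k2/k1 = 6.3238e-08 / 1.1024e-08 = 5.7366


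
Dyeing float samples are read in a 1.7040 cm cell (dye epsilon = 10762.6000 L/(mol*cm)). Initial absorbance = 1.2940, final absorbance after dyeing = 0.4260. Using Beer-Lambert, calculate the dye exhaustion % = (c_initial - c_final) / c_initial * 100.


c_initial = A_i / (epsilon * l) = 1.2940 / (10762.6000 * 1.7040) = 7.0558e-05 mol/L
c_final = A_f / (epsilon * l) = 0.4260 / (10762.6000 * 1.7040) = 2.3229e-05 mol/L
Exhaustion = (c_initial - c_final) / c_initial * 100 = (7.0558e-05 - 2.3229e-05) / 7.0558e-05 * 100 = 67.0788 %


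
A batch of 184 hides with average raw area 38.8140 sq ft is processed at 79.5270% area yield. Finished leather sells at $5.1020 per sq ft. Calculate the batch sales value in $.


Raw_total = N * avg_area = 184 * 38.8140 = 7141.7760 sq ft
Finished = Raw_total * yield / 100 = 7141.7760 * 79.5270 / 100 = 5679.6402 sq ft
Value = Finished * price = 5679.6402 * 5.1020 = 28977.5243 $


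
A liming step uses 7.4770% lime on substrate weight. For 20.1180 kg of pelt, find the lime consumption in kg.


Formula: Lime = substrate * pct / 100
Substituting: Lime = 20.1180 * 7.4770 / 100
Result: 1.5042 kg


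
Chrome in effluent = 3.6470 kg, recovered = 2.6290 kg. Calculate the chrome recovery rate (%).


Formula: Recovery = recovered / input * 100
Substituting: Recovery = 2.6290 / 3.6470 * 100
Result: 72.0866 %


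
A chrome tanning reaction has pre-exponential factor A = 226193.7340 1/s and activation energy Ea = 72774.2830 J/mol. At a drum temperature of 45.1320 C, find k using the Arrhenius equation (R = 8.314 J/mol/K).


T_K = T_C + 273.15 = 45.1320 + 273.15 = 318.2820 K
exponent = -Ea / (R * T_K) = -72774.2830 / (8.314 * 318.2820) = -27.5015
k = A * exp(exponent) = 226193.7340 * exp(-27.5015) = 2.5748e-07 1/s


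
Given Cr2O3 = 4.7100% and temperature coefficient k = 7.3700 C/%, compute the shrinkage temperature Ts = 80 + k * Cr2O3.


Formula: Ts = 80 + k * Cr2O3
Substituting: Ts = 80 + 7.3700 * 4.7100
Result: 114.7127 C


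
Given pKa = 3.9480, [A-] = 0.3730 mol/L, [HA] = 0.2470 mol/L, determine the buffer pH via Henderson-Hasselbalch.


ratio = [A-] / [HA] = 0.3730 / 0.2470 = 1.5101
log10(ratio) = 0.1790
pH = pKa + log10(ratio) = 3.9480 + 0.1790 = 4.1270


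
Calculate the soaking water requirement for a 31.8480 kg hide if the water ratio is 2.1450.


Formula: Water = hide_weight * ratio
Substituting: Water = 31.8480 * 2.1450
Result: 68.3140 kg


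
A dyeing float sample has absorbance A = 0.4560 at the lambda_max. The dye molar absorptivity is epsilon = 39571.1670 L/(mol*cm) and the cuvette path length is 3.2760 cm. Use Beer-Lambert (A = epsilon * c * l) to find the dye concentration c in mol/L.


Formula: c = A / (epsilon * l)
Substituting: c = 0.4560 / (39571.1670 * 3.2760)
Result: 3.5176e-06 mol/L


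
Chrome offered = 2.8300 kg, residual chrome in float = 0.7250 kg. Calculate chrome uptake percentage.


Formula: Uptake = (offered - residual) / offered * 100
Substituting: Uptake = (2.8300 - 0.7250) / 2.8300 * 100
Result: 74.3816 %


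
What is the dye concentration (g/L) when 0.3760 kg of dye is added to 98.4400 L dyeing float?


Formula: Conc = dye_mass(kg) / volume(L) * 1000
Substituting: Conc = 0.3760 / 98.4400 * 1000
Result: 3.8196 g/L


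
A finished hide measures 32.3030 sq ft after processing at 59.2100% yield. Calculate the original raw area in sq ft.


Formula: raw = finished * 100 / yield
Substituting: raw = 32.3030 * 100 / 59.2100
Result: 54.5567 sq ft


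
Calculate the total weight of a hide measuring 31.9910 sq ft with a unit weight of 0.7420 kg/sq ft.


Formula: Weight = area * weight_per_sqft
Substituting: Weight = 31.9910 * 0.7420
Result: 23.7373 kg


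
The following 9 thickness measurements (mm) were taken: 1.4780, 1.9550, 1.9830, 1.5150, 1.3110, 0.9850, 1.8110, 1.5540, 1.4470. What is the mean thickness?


Formula: Average = sum / n
Substituting: Average = 14.0390 / 9
Result: 1.5599 mm


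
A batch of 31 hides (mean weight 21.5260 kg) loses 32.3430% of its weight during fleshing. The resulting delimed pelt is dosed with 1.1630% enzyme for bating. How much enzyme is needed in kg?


Total_raw = N * avg_wt = 31 * 21.5260 = 667.3060 kg
Substrate = Total_raw * (1 - loss/100) = 667.3060 * (1 - 32.3430/100) = 451.4792 kg
Enzyme = Substrate * pct / 100 = 451.4792 * 1.1630 / 100 = 5.2507 kg


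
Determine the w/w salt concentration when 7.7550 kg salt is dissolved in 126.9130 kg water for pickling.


Formula: Conc = salt / (water + salt) * 100
Substituting: Conc = 7.7550 / (126.9130 + 7.7550) * 100
Result: 5.7586 %


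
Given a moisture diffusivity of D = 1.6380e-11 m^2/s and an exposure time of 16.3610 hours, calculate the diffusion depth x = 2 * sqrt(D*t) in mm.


t = 16.3610 hr * 3600 = 58899.6000 s
D * t = 1.6380e-11 * 58899.6000 = 9.6478e-07
x = 2 * sqrt(D*t) = 2 * sqrt(9.6478e-07) = 0.00196446 m = 1.9645 mm


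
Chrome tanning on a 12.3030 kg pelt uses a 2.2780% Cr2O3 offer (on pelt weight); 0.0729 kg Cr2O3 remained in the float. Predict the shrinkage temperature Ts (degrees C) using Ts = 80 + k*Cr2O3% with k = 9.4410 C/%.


Offered = pelt * offer_pct / 100 = 12.3030 * 2.2780 / 100 = 0.2803 kg
Uptake = offered - residual = 0.2803 - 0.0729 = 0.2074 kg
Cr2O3% on pelt = uptake / pelt * 100 = 0.2074 / 12.3030 * 100 = 1.6855 %
Ts = 80 + k * Cr2O3% = 80 + 9.4410 * 1.6855 = 95.9124 C


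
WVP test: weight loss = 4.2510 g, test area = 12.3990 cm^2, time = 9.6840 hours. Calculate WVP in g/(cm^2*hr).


Formula: WVP = loss / (area * time)
Substituting: WVP = 4.2510 / (12.3990 * 9.6840)
Result: 0.0354038 g/(cm^2*hr)


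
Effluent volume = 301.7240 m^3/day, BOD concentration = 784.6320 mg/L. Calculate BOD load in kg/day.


Formula: BOD_load = volume * conc / 1000
Substituting: BOD_load = 301.7240 * 784.6320 / 1000
Result: 236.7423 kg/day


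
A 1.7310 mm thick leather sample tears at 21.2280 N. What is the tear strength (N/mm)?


Formula: Tear strength = force / thickness
Substituting: Tear strength = 21.2280 / 1.7310
Result: 12.2634 N/mm


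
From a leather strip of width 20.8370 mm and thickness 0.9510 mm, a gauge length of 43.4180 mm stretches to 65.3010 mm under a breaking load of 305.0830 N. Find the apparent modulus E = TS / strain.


TS = F / (w * t) = 305.0830 / (20.8370 * 0.9510) = 15.3958 N/mm^2
strain = (Lf - L0) / L0 = (65.3010 - 43.4180) / 43.4180 = 0.5040
E = TS / strain = 15.3958 / 0.5040 = 30.5468 N/mm^2


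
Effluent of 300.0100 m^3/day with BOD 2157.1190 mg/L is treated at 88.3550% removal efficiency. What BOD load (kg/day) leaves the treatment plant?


Load_in = volume * conc / 1000 = 300.0100 * 2157.1190 / 1000 = 647.1573 kg/day
Removed = Load_in * eff / 100 = 647.1573 * 88.3550 / 100 = 571.7958 kg/day
Load_out = Load_in - Removed = 647.1573 - 571.7958 = 75.3615 kg/day


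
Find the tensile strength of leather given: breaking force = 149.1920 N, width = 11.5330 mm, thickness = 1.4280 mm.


Formula: TS = force / (width * thickness)
Substituting: TS = 149.1920 / (11.5330 * 1.4280)
Result: 9.0589 N/mm^2


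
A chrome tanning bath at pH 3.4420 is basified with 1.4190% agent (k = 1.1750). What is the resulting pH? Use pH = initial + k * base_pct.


Formula: pH_final = pH_initial + k * base_pct
Substituting: pH_final = 3.4420 + 1.1750 * 1.4190
Result: 5.1093


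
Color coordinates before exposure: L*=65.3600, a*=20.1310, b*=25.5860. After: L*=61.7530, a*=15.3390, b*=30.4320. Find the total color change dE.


dL = -3.6070, da = -4.7920, db = 4.8460
dE = sqrt((-3.6070)^2 + (-4.7920)^2 + 4.8460^2) = 7.7109


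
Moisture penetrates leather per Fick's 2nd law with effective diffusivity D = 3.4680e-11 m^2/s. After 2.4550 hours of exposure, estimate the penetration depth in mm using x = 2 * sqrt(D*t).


t = 2.4550 hr * 3600 = 8838.0000 s
D * t = 3.4680e-11 * 8838.0000 = 3.0650e-07
x = 2 * sqrt(D*t) = 2 * sqrt(3.0650e-07) = 0.00110725 m = 1.1073 mm


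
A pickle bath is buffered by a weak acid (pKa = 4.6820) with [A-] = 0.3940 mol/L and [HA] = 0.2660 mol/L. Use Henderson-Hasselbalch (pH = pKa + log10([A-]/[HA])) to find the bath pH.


ratio = [A-] / [HA] = 0.3940 / 0.2660 = 1.4812
log10(ratio) = 0.1706
pH = pKa + log10(ratio) = 4.6820 + 0.1706 = 4.8526


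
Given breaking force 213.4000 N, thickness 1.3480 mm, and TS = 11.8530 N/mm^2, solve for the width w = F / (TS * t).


Formula: w = F / (TS * t)
Substituting: w = 213.4000 / (11.8530 * 1.3480)
Result: 13.3560 mm


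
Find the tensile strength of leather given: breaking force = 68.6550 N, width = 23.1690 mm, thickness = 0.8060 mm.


Formula: TS = force / (width * thickness)
Substituting: TS = 68.6550 / (23.1690 * 0.8060)
Result: 3.6765 N/mm^2


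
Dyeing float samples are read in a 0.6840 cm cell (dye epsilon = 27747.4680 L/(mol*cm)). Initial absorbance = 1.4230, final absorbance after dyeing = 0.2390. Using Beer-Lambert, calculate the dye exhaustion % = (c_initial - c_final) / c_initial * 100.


c_initial = A_i / (epsilon * l) = 1.4230 / (27747.4680 * 0.6840) = 7.4977e-05 mol/L
c_final = A_f / (epsilon * l) = 0.2390 / (27747.4680 * 0.6840) = 1.2593e-05 mol/L
Exhaustion = (c_initial - c_final) / c_initial * 100 = (7.4977e-05 - 1.2593e-05) / 7.4977e-05 * 100 = 83.2045 %


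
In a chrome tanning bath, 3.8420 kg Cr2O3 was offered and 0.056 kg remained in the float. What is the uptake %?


Formula: Uptake = (offered - residual) / offered * 100
Substituting: Uptake = (3.8420 - 0.056) / 3.8420 * 100
Result: 98.5424 %


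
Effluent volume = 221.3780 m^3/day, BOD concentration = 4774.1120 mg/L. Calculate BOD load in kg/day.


Formula: BOD_load = volume * conc / 1000
Substituting: BOD_load = 221.3780 * 4774.1120 / 1000
Result: 1056.8834 kg/day


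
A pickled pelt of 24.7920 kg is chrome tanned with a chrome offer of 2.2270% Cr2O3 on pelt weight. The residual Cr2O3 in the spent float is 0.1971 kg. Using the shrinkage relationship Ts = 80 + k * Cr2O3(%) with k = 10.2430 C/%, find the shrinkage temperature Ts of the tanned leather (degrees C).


Offered = pelt * offer_pct / 100 = 24.7920 * 2.2270 / 100 = 0.5521 kg
Uptake = offered - residual = 0.5521 - 0.1971 = 0.3550 kg
Cr2O3% on pelt = uptake / pelt * 100 = 0.3550 / 24.7920 * 100 = 1.4320 %
Ts = 80 + k * Cr2O3% = 80 + 10.2430 * 1.4320 = 94.6678 C


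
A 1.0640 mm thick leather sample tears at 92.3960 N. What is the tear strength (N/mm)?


Formula: Tear strength = force / thickness
Substituting: Tear strength = 92.3960 / 1.0640
Result: 86.8383 N/mm


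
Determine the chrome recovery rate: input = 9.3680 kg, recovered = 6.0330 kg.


Formula: Recovery = recovered / input * 100
Substituting: Recovery = 6.0330 / 9.3680 * 100
Result: 64.4001 %


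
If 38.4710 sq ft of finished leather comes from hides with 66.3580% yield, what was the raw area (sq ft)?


Formula: raw = finished * 100 / yield
Substituting: raw = 38.4710 * 100 / 66.3580
Result: 57.9749 sq ft


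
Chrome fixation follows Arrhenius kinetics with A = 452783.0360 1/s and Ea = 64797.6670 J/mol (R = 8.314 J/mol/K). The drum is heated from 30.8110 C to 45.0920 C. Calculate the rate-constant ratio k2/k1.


T1 = 30.8110 + 273.15 = 303.9610 K; T2 = 45.0920 + 273.15 = 318.2420 K
k1 = A * exp(-Ea/(R*T1)) = 452783.0360 * exp(-64797.6670/(8.314*303.9610)) = 3.3131e-06 1/s
k2 = A * exp(-Ea/(R*T2)) = 452783.0360 * exp(-64797.6670/(8.314*318.2420)) = 1.0470e-05 1/s
k2/k1 = 1.0470e-05 / 3.3131e-06 = 3.1602


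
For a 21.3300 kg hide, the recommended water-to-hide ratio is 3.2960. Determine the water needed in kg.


Formula: Water = hide_weight * ratio
Substituting: Water = 21.3300 * 3.2960
Result: 70.3037 kg


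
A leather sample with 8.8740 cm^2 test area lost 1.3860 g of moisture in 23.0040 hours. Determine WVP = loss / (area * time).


Formula: WVP = loss / (area * time)
Substituting: WVP = 1.3860 / (8.8740 * 23.0040)
Result: 0.00678954 g/(cm^2*hr)


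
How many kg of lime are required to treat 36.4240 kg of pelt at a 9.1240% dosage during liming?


Formula: Lime = substrate * pct / 100
Substituting: Lime = 36.4240 * 9.1240 / 100
Result: 3.3233 kg


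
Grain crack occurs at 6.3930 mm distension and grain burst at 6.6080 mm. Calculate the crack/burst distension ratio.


Formula: Ratio = crack / burst
Substituting: Ratio = 6.3930 / 6.6080
Result: 0.9675


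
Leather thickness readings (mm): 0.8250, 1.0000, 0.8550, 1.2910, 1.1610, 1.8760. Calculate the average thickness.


Formula: Average = sum / n
Substituting: Average = 7.0080 / 6
Result: 1.1680 mm


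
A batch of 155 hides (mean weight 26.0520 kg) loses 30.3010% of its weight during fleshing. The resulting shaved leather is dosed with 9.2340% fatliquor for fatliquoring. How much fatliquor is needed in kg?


Total_raw = N * avg_wt = 155 * 26.0520 = 4038.0600 kg
Substrate = Total_raw * (1 - loss/100) = 4038.0600 * (1 - 30.3010/100) = 2814.4874 kg
Fat = Substrate * pct / 100 = 2814.4874 * 9.2340 / 100 = 259.8898 kg


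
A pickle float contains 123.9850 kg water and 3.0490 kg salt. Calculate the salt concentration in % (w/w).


Formula: Conc = salt / (water + salt) * 100
Substituting: Conc = 3.0490 / (123.9850 + 3.0490) * 100
Result: 2.4001 %


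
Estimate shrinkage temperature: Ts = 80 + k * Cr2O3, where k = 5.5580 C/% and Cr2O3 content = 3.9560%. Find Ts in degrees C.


Formula: Ts = 80 + k * Cr2O3
Substituting: Ts = 80 + 5.5580 * 3.9560
Result: 101.9874 C


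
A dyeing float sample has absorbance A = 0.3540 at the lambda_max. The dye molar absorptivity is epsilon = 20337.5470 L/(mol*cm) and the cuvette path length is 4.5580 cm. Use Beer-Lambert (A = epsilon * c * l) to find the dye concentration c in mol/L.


Formula: c = A / (epsilon * l)
Substituting: c = 0.3540 / (20337.5470 * 4.5580)
Result: 3.8188e-06 mol/L


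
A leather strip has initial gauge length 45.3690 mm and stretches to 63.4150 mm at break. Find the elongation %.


Formula: Elongation = (Lf - L0) / L0 * 100
Substituting: Elongation = (63.4150 - 45.3690) / 45.3690 * 100
Result: 39.7761 %


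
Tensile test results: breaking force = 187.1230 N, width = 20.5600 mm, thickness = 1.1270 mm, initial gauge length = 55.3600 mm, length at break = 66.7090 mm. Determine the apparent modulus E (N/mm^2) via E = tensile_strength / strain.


TS = F / (w * t) = 187.1230 / (20.5600 * 1.1270) = 8.0757 N/mm^2
strain = (Lf - L0) / L0 = (66.7090 - 55.3600) / 55.3600 = 0.2050
E = TS / strain = 8.0757 / 0.2050 = 39.3930 N/mm^2


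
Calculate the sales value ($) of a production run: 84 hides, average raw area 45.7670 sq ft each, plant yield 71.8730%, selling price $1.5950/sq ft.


Raw_total = N * avg_area = 84 * 45.7670 = 3844.4280 sq ft
Finished = Raw_total * yield / 100 = 3844.4280 * 71.8730 / 100 = 2763.1057 sq ft
Value = Finished * price = 2763.1057 * 1.5950 = 4407.1536 $


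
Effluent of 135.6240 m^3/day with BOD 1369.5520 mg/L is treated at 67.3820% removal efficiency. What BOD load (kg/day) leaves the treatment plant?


Load_in = volume * conc / 1000 = 135.6240 * 1369.5520 / 1000 = 185.7441 kg/day
Removed = Load_in * eff / 100 = 185.7441 * 67.3820 / 100 = 125.1581 kg/day
Load_out = Load_in - Removed = 185.7441 - 125.1581 = 60.5860 kg/day


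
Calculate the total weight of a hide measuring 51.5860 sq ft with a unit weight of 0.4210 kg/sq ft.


Formula: Weight = area * weight_per_sqft
Substituting: Weight = 51.5860 * 0.4210
Result: 21.7177 kg


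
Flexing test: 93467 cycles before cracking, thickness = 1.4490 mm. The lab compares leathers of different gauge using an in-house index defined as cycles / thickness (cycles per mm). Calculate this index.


Formula: Index = cycles / thickness
Substituting: Index = 93467 / 1.4490
Result: 64504.4859 cycles/mm


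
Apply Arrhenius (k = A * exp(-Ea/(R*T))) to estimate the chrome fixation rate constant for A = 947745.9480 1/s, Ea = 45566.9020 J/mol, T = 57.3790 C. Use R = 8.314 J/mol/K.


T_K = T_C + 273.15 = 57.3790 + 273.15 = 330.5290 K
exponent = -Ea / (R * T_K) = -45566.9020 / (8.314 * 330.5290) = -16.5817
k = A * exp(exponent) = 947745.9480 * exp(-16.5817) = 0.0596124 1/s


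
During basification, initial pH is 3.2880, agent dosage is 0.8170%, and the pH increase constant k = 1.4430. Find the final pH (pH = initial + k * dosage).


Formula: pH_final = pH_initial + k * base_pct
Substituting: pH_final = 3.2880 + 1.4430 * 0.8170
Result: 4.4669


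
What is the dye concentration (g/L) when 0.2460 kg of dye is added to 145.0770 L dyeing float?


Formula: Conc = dye_mass(kg) / volume(L) * 1000
Substituting: Conc = 0.2460 / 145.0770 * 1000
Result: 1.6957 g/L


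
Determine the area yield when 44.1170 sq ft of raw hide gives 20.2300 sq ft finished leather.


Formula: Yield = finished / raw * 100
Substituting: Yield = 20.2300 / 44.1170 * 100
Result: 45.8553 %


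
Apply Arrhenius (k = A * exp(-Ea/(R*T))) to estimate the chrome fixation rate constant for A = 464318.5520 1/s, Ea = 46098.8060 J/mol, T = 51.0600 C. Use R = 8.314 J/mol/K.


T_K = T_C + 273.15 = 51.0600 + 273.15 = 324.2100 K
exponent = -Ea / (R * T_K) = -46098.8060 / (8.314 * 324.2100) = -17.1022
k = A * exp(exponent) = 464318.5520 * exp(-17.1022) = 0.0173541 1/s


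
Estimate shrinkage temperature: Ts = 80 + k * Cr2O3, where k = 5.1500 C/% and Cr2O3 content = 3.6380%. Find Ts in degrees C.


Formula: Ts = 80 + k * Cr2O3
Substituting: Ts = 80 + 5.1500 * 3.6380
Result: 98.7357 C


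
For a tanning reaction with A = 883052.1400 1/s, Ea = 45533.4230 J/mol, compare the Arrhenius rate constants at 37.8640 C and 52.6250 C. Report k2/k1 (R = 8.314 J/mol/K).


T1 = 37.8640 + 273.15 = 311.0140 K; T2 = 52.6250 + 273.15 = 325.7750 K
k1 = A * exp(-Ea/(R*T1)) = 883052.1400 * exp(-45533.4230/(8.314*311.0140)) = 0.019879 1/s
k2 = A * exp(-Ea/(R*T2)) = 883052.1400 * exp(-45533.4230/(8.314*325.7750)) = 0.044148 1/s
k2/k1 = 0.044148 / 0.019879 = 2.2208


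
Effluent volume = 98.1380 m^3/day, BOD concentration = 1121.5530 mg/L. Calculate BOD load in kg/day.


Formula: BOD_load = volume * conc / 1000
Substituting: BOD_load = 98.1380 * 1121.5530 / 1000
Result: 110.0670 kg/day


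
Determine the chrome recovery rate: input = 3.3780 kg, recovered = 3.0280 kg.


Formula: Recovery = recovered / input * 100
Substituting: Recovery = 3.0280 / 3.3780 * 100
Result: 89.6388 %


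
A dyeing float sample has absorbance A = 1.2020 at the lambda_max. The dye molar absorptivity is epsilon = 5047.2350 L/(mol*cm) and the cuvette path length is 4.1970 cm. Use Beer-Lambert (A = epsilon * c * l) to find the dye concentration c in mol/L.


Formula: c = A / (epsilon * l)
Substituting: c = 1.2020 / (5047.2350 * 4.1970)
Result: 5.6743e-05 mol/L


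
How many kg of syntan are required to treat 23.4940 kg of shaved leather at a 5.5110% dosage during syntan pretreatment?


Formula: Syntan = substrate * pct / 100
Substituting: Syntan = 23.4940 * 5.5110 / 100
Result: 1.2948 kg


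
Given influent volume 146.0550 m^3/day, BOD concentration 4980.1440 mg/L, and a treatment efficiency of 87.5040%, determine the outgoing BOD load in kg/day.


Load_in = volume * conc / 1000 = 146.0550 * 4980.1440 / 1000 = 727.3749 kg/day
Removed = Load_in * eff / 100 = 727.3749 * 87.5040 / 100 = 636.4822 kg/day
Load_out = Load_in - Removed = 727.3749 - 636.4822 = 90.8928 kg/day


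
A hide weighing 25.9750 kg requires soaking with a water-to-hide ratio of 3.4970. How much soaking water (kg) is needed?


Formula: Water = hide_weight * ratio
Substituting: Water = 25.9750 * 3.4970
Result: 90.8346 kg


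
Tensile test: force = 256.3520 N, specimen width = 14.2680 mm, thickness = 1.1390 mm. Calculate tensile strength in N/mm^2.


Formula: TS = force / (width * thickness)
Substituting: TS = 256.3520 / (14.2680 * 1.1390)
Result: 15.7743 N/mm^2


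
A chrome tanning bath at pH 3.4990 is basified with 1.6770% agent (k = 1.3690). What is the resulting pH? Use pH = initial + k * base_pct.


Formula: pH_final = pH_initial + k * base_pct
Substituting: pH_final = 3.4990 + 1.3690 * 1.6770
Result: 5.7948


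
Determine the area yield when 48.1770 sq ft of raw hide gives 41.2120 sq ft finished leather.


Formula: Yield = finished / raw * 100
Substituting: Yield = 41.2120 / 48.1770 * 100
Result: 85.5429 %


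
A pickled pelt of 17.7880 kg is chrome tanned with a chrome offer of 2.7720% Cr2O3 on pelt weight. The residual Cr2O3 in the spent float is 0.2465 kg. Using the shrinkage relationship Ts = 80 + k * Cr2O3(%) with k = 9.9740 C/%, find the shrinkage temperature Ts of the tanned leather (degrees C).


Offered = pelt * offer_pct / 100 = 17.7880 * 2.7720 / 100 = 0.4931 kg
Uptake = offered - residual = 0.4931 - 0.2465 = 0.2466 kg
Cr2O3% on pelt = uptake / pelt * 100 = 0.2466 / 17.7880 * 100 = 1.3862 %
Ts = 80 + k * Cr2O3% = 80 + 9.9740 * 1.3862 = 93.8263 C


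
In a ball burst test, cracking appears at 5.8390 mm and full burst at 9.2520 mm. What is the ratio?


Formula: Ratio = crack / burst
Substituting: Ratio = 5.8390 / 9.2520
Result: 0.6311


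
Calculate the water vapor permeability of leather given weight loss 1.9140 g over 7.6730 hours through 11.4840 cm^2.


Formula: WVP = loss / (area * time)
Substituting: WVP = 1.9140 / (11.4840 * 7.6730)
Result: 0.0217212 g/(cm^2*hr)


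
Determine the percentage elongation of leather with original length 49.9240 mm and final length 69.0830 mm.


Formula: Elongation = (Lf - L0) / L0 * 100
Substituting: Elongation = (69.0830 - 49.9240) / 49.9240 * 100
Result: 38.3763 %
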